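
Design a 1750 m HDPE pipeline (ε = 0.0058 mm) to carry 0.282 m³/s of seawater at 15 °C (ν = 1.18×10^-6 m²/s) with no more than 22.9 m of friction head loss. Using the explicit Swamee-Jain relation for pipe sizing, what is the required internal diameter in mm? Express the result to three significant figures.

D ≈ 365 mm

Swamee-Jain (Type III): D = 0.66·[ε^1.25·(LQ²/(gh_f))^4.75 + ν·Q^9.4·(L/(gh_f))^5.2]^0.04
LQ²/(gh_f) = 0.6195; L/(gh_f) = 7.790
Term 1 = ε^1.25·(…)^4.75 = 2.93×10^-8; Term 2 = ν·Q^9.4·(…)^5.2 = 3.47×10^-7
D = 0.66·(2.93×10^-8 + 3.47×10^-7)^0.04 = 0.3652 m = 365 mm
Check: V = 2.69 m/s, Re = 8.33×10^5, f = 0.01232, h_f = 21.8 m ≈ 22.9 m ✓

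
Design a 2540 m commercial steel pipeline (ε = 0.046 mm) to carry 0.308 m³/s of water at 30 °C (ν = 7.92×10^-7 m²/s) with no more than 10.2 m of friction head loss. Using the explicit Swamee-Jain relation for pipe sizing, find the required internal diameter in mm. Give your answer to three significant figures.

D ≈ 487 mm

Swamee-Jain (Type III): D = 0.66·[ε^1.25·(LQ²/(gh_f))^4.75 + ν·Q^9.4·(L/(gh_f))^5.2]^0.04
LQ²/(gh_f) = 2.408; L/(gh_f) = 25.38
Term 1 = ε^1.25·(…)^4.75 = 2.46×10^-4; Term 2 = ν·Q^9.4·(…)^5.2 = 2.48×10^-4
D = 0.66·(2.46×10^-4 + 2.48×10^-4)^0.04 = 0.4868 m = 487 mm
Check: V = 1.66 m/s, Re = 1.02×10^6, f = 0.01341, h_f = 9.77 m ≈ 10.2 m ✓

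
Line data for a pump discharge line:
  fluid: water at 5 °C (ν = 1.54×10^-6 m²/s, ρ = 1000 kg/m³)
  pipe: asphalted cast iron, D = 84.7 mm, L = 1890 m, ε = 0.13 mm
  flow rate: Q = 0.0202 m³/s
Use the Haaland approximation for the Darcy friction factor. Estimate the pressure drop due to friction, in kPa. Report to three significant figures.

V = 4Q/(πD²) = 4·0.0202/(π·0.0847²) = 3.585 m/s
Re = VD/ν = 3.585·0.0847/1.54×10^-6 = 1.97×10^5 → turbulent
ε/D = 0.13/84.7 = 0.00153
Haaland: f = 0.02285
h_f = f(L/D)V²/(2g) = 0.02285·(1890/0.0847)·3.585²/(2·9.81) = 334.0 m
Δp = ρg·h_f = 1000·9.81·334.0 = 3276 kPa

Δp ≈ 3280 kPa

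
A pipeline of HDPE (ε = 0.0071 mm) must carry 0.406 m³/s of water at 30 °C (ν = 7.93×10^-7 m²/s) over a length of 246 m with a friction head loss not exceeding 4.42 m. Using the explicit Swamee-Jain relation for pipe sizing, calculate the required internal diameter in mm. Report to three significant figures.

Swamee-Jain (Type III): D = 0.66·[ε^1.25·(LQ²/(gh_f))^4.75 + ν·Q^9.4·(L/(gh_f))^5.2]^0.04
LQ²/(gh_f) = 0.9352; L/(gh_f) = 5.673
Term 1 = ε^1.25·(…)^4.75 = 2.67×10^-7; Term 2 = ν·Q^9.4·(…)^5.2 = 1.38×10^-6
D = 0.66·(2.67×10^-7 + 1.38×10^-6)^0.04 = 0.3874 m = 387 mm
Check: V = 3.44 m/s, Re = 1.68×10^6, f = 0.01124, h_f = 4.32 m ≈ 4.42 m ✓

D ≈ 387 mm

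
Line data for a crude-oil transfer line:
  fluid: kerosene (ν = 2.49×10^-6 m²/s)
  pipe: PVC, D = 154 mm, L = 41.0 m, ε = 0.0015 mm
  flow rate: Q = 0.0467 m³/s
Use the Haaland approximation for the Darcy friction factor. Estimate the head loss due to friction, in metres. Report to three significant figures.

V = 4Q/(πD²) = 4·0.0467/(π·0.154²) = 2.507 m/s
Re = VD/ν = 2.507·0.154/2.49×10^-6 = 1.55×10^5 → turbulent
ε/D = 0.0015/154 = 9.74×10^-6
Haaland: f = 0.01635
h_f = f(L/D)V²/(2g) = 0.01635·(41.0/0.154)·2.507²/(2·9.81) = 1.394 m

h_f ≈ 1.39 m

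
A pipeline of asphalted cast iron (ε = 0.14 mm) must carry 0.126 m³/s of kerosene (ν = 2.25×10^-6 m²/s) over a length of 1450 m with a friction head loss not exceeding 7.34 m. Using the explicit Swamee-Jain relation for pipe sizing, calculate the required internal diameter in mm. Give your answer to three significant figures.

Swamee-Jain (Type III): D = 0.66·[ε^1.25·(LQ²/(gh_f))^4.75 + ν·Q^9.4·(L/(gh_f))^5.2]^0.04
LQ²/(gh_f) = 0.3197; L/(gh_f) = 20.14
Term 1 = ε^1.25·(…)^4.75 = 6.76×10^-8; Term 2 = ν·Q^9.4·(…)^5.2 = 4.75×10^-8
D = 0.66·(6.76×10^-8 + 4.75×10^-8)^0.04 = 0.3483 m = 348 mm
Check: V = 1.32 m/s, Re = 2.05×10^5, f = 0.01835, h_f = 6.81 m ≈ 7.34 m ✓

D ≈ 348 mm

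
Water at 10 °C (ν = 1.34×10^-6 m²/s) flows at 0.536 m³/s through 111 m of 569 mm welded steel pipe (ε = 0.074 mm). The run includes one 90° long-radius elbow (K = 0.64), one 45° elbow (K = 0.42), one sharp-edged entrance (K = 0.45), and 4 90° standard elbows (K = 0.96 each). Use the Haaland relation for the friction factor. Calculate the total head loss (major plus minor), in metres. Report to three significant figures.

V = 4Q/(πD²) = 2.108 m/s; V²/2g = 0.2265 m
Re = 8.95×10^5, ε/D = 1.30×10^-4 → f = 0.01386 (Haaland)
Major: h_f = f(L/D)·V²/2g = 0.01386·195.1·0.2265 = 0.6122 m
Minor: ΣK = 5.35; h_m = ΣK·V²/2g = 1.212 m
Total H_L = 0.6122 + 1.212 = 1.824 m

H_L ≈ 1.82 m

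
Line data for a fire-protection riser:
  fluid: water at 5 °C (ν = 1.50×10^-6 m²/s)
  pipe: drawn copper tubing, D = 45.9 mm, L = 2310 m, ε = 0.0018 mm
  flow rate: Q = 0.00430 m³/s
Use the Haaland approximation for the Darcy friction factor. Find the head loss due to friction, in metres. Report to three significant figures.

h_f ≈ 326 m

V = 4Q/(πD²) = 4·0.00430/(π·0.0459²) = 2.599 m/s
Re = VD/ν = 2.599·0.0459/1.50×10^-6 = 7.95×10^4 → turbulent
ε/D = 0.0018/45.9 = 3.92×10^-5
Haaland: f = 0.01885
h_f = f(L/D)V²/(2g) = 0.01885·(2310/0.0459)·2.599²/(2·9.81) = 326.5 m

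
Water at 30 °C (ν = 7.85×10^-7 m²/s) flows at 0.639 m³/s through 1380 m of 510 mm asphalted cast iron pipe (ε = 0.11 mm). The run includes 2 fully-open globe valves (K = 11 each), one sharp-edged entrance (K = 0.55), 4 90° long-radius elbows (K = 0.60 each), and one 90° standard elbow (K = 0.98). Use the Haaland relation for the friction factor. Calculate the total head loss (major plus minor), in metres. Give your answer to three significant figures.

H_L ≈ 32.3 m

V = 4Q/(πD²) = 3.128 m/s; V²/2g = 0.4987 m
Re = 2.03×10^6, ε/D = 2.16×10^-4 → f = 0.01439 (Haaland)
Major: h_f = f(L/D)·V²/2g = 0.01439·2706·0.4987 = 19.41 m
Minor: ΣK = 25.9; h_m = ΣK·V²/2g = 12.93 m
Total H_L = 19.41 + 12.93 = 32.34 m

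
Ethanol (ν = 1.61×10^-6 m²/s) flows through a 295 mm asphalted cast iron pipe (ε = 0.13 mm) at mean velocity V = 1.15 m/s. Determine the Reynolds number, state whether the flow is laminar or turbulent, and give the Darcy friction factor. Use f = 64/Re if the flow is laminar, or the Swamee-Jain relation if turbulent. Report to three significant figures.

Re = VD/ν = 1.150·0.295/1.61×10^-6 = 2.11×10^5
Re > 4000 → turbulent; ε/D = 4.41×10^-4
Swamee-Jain: f = 0.01852

Re ≈ 2.11×10^5; turbulent; f ≈ 0.0185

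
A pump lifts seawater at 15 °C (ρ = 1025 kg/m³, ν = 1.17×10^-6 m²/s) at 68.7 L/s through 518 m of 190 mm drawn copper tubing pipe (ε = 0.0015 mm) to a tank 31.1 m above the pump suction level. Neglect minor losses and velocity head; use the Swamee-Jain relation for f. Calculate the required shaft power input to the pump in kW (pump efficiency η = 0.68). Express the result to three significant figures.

P_shaft ≈ 43.0 kW

V = 4Q/(πD²) = 2.423 m/s; Re = 3.93×10^5; ε/D = 7.89×10^-6; f = 0.01378
h_f = f(L/D)V²/2g = 11.24 m
Total head H = z + h_f = 31.1 + 11.24 = 42.34 m
P_hyd = ρgQH = 1025·9.81·0.0687·42.34 = 29.25 kW
P_shaft = P_hyd/η = 29.25/0.68 = 43.01 kW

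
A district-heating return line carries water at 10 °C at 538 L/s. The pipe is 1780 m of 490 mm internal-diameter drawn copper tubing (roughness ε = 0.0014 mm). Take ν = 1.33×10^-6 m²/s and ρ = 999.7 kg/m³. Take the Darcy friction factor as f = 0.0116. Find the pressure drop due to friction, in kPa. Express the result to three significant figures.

V = 4Q/(πD²) = 4·0.538/(π·0.490²) = 2.853 m/s
h_f = f(L/D)V²/(2g) = 0.01160·(1780/0.490)·2.853²/(2·9.81) = 17.48 m
Δp = ρg·h_f = 999.7·9.81·17.48 = 171.4 kPa

Δp ≈ 171 kPa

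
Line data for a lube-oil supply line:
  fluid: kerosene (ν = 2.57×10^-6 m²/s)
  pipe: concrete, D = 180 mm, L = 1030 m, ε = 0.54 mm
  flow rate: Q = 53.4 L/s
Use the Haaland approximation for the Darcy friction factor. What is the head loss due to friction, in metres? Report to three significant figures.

h_f ≈ 34.7 m

V = 4Q/(πD²) = 4·0.0534/(π·0.180²) = 2.098 m/s
Re = VD/ν = 2.098·0.180/2.57×10^-6 = 1.47×10^5 → turbulent
ε/D = 0.54/180 = 0.00300
Haaland: f = 0.02703
h_f = f(L/D)V²/(2g) = 0.02703·(1030/0.180)·2.098²/(2·9.81) = 34.71 m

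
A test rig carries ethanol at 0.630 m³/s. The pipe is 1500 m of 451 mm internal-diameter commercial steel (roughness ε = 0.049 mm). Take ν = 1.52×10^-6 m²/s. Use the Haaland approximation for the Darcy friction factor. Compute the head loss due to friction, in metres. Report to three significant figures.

V = 4Q/(πD²) = 4·0.630/(π·0.451²) = 3.944 m/s
Re = VD/ν = 3.944·0.451/1.52×10^-6 = 1.17×10^6 → turbulent
ε/D = 0.049/451 = 1.09×10^-4
Haaland: f = 0.01330
h_f = f(L/D)V²/(2g) = 0.01330·(1500/0.451)·3.944²/(2·9.81) = 35.06 m

h_f ≈ 35.1 m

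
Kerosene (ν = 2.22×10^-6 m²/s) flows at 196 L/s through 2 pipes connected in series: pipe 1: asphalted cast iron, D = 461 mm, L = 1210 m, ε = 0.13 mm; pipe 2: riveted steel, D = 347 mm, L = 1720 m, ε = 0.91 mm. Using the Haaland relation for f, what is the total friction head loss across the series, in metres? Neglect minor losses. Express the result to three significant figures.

H ≈ 31.0 m

Pipe 1: V = 1.174 m/s, Re = 2.44×10^5, ε/D = 2.82×10^-4, f = 0.01702, h_1 = f(L/D)V²/2g = 3.140 m
Pipe 2: V = 2.073 m/s, Re = 3.24×10^5, ε/D = 0.00262, f = 0.02566, h_2 = f(L/D)V²/2g = 27.85 m
Series → Q common, losses add: H = Σh = 30.99 m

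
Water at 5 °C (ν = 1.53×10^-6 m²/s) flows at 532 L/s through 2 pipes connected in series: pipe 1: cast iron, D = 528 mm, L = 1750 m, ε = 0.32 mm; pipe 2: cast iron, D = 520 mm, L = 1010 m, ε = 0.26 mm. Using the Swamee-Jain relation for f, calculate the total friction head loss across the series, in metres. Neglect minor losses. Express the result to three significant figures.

Pipe 1: V = 2.430 m/s, Re = 8.38×10^5, ε/D = 6.06×10^-4, f = 0.01807, h_1 = f(L/D)V²/2g = 18.02 m
Pipe 2: V = 2.505 m/s, Re = 8.51×10^5, ε/D = 5.00×10^-4, f = 0.01739, h_2 = f(L/D)V²/2g = 10.80 m
Series → Q common, losses add: H = Σh = 28.82 m

H ≈ 28.8 m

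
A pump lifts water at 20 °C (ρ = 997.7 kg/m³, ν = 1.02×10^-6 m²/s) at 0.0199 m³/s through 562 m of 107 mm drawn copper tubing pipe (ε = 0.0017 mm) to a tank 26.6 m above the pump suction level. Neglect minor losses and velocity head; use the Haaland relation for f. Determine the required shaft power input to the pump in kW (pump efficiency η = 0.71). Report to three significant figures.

V = 4Q/(πD²) = 2.213 m/s; Re = 2.32×10^5; ε/D = 1.59×10^-5; f = 0.01517
h_f = f(L/D)V²/2g = 19.89 m
Total head H = z + h_f = 26.6 + 19.89 = 46.49 m
P_hyd = ρgQH = 997.7·9.81·0.0199·46.49 = 9.054 kW
P_shaft = P_hyd/η = 9.054/0.71 = 12.75 kW

P_shaft ≈ 12.8 kW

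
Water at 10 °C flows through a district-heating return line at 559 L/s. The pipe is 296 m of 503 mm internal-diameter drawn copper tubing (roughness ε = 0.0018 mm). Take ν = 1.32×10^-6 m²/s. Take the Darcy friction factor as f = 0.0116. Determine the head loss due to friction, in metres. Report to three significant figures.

h_f ≈ 2.75 m

V = 4Q/(πD²) = 4·0.559/(π·0.503²) = 2.813 m/s
h_f = f(L/D)V²/(2g) = 0.01160·(296/0.503)·2.813²/(2·9.81) = 2.753 m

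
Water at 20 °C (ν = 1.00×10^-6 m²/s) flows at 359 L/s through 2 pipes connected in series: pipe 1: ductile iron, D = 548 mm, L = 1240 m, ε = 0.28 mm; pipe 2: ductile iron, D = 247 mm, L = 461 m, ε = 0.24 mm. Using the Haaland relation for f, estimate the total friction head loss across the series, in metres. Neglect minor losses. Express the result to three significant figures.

H ≈ 110 m

Pipe 1: V = 1.522 m/s, Re = 8.34×10^5, ε/D = 5.11×10^-4, f = 0.01733, h_1 = f(L/D)V²/2g = 4.630 m
Pipe 2: V = 7.492 m/s, Re = 1.85×10^6, ε/D = 9.72×10^-4, f = 0.01969, h_2 = f(L/D)V²/2g = 105.1 m
Series → Q common, losses add: H = Σh = 109.8 m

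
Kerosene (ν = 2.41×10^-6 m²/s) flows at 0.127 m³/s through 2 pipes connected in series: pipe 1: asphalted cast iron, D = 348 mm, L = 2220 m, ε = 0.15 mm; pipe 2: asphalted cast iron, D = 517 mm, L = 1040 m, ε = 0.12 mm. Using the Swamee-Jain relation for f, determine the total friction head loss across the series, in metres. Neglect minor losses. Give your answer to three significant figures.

Pipe 1: V = 1.335 m/s, Re = 1.93×10^5, ε/D = 4.31×10^-4, f = 0.01863, h_1 = f(L/D)V²/2g = 10.80 m
Pipe 2: V = 0.6050 m/s, Re = 1.30×10^5, ε/D = 2.32×10^-4, f = 0.01841, h_2 = f(L/D)V²/2g = 0.6906 m
Series → Q common, losses add: H = Σh = 11.49 m

H ≈ 11.5 m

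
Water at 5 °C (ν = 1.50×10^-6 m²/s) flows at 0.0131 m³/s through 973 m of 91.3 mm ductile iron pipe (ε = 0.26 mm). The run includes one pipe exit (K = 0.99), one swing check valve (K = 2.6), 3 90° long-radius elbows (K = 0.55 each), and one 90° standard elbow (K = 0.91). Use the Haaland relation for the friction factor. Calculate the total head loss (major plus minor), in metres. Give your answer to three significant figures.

H_L ≈ 59.6 m

V = 4Q/(πD²) = 2.001 m/s; V²/2g = 0.2041 m
Re = 1.22×10^5, ε/D = 0.00285 → f = 0.02684 (Haaland)
Major: h_f = f(L/D)·V²/2g = 0.02684·10657·0.2041 = 58.37 m
Minor: ΣK = 6.15; h_m = ΣK·V²/2g = 1.255 m
Total H_L = 58.37 + 1.255 = 59.63 m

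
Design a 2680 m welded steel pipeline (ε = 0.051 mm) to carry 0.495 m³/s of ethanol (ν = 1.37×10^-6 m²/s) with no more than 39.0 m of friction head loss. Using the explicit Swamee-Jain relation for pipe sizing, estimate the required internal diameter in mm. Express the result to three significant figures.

Swamee-Jain (Type III): D = 0.66·[ε^1.25·(LQ²/(gh_f))^4.75 + ν·Q^9.4·(L/(gh_f))^5.2]^0.04
LQ²/(gh_f) = 1.716; L/(gh_f) = 7.005
Term 1 = ε^1.25·(…)^4.75 = 5.61×10^-5; Term 2 = ν·Q^9.4·(…)^5.2 = 4.59×10^-5
D = 0.66·(5.61×10^-5 + 4.59×10^-5)^0.04 = 0.4570 m = 457 mm
Check: V = 3.02 m/s, Re = 1.01×10^6, f = 0.01367, h_f = 37.2 m ≈ 39.0 m ✓

D ≈ 457 mm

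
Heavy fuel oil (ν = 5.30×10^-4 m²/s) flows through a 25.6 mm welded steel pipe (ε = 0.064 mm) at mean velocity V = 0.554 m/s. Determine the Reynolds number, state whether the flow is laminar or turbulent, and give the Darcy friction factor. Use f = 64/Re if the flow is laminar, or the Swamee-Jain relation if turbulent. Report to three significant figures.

Re ≈ 26.8; laminar; f = 64/Re ≈ 2.39

Re = VD/ν = 0.5540·0.0256/5.30×10^-4 = 26.8
Re < 2300 → laminar → f = 64/Re = 2.392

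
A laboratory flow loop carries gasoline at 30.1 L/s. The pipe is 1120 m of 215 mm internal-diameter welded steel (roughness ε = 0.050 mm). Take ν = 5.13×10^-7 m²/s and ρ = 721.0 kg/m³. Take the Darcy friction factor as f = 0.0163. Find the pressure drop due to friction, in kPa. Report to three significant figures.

Δp ≈ 21.0 kPa

V = 4Q/(πD²) = 4·0.0301/(π·0.215²) = 0.8291 m/s
h_f = f(L/D)V²/(2g) = 0.01630·(1120/0.215)·0.8291²/(2·9.81) = 2.975 m
Δp = ρg·h_f = 721.0·9.81·2.975 = 21.04 kPa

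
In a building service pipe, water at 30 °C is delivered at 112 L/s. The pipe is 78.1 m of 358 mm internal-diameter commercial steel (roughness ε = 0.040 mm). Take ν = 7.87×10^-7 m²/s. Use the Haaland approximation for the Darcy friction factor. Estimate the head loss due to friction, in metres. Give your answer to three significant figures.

V = 4Q/(πD²) = 4·0.112/(π·0.358²) = 1.113 m/s
Re = VD/ν = 1.113·0.358/7.87×10^-7 = 5.06×10^5 → turbulent
ε/D = 0.040/358 = 1.12×10^-4
Haaland: f = 0.01437
h_f = f(L/D)V²/(2g) = 0.01437·(78.1/0.358)·1.113²/(2·9.81) = 0.1979 m

h_f ≈ 0.198 m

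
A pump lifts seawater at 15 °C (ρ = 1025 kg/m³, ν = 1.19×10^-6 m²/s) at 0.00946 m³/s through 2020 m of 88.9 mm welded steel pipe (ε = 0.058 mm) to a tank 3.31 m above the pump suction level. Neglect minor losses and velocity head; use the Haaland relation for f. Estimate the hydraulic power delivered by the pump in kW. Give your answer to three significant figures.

P_hyd ≈ 5.53 kW

V = 4Q/(πD²) = 1.524 m/s; Re = 1.14×10^5; ε/D = 6.52×10^-4; f = 0.02039
h_f = f(L/D)V²/2g = 54.86 m
Total head H = z + h_f = 3.31 + 54.86 = 58.17 m
P_hyd = ρgQH = 1025·9.81·0.00946·58.17 = 5.533 kW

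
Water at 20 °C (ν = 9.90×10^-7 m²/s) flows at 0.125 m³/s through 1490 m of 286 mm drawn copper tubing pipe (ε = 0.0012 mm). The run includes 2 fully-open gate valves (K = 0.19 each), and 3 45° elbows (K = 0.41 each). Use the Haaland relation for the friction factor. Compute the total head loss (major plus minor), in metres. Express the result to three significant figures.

V = 4Q/(πD²) = 1.946 m/s; V²/2g = 0.1930 m
Re = 5.62×10^5, ε/D = 4.20×10^-6 → f = 0.01284 (Haaland)
Major: h_f = f(L/D)·V²/2g = 0.01284·5210·0.1930 = 12.91 m
Minor: ΣK = 1.61; h_m = ΣK·V²/2g = 0.3107 m
Total H_L = 12.91 + 0.3107 = 13.22 m

H_L ≈ 13.2 m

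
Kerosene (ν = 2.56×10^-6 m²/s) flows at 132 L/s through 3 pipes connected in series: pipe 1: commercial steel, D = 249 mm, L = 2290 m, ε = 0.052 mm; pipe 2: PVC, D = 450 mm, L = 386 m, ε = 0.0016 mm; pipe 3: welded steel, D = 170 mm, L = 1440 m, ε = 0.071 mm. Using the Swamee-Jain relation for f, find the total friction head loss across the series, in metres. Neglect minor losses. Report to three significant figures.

Pipe 1: V = 2.711 m/s, Re = 2.64×10^5, ε/D = 2.09×10^-4, f = 0.01662, h_1 = f(L/D)V²/2g = 57.24 m
Pipe 2: V = 0.8300 m/s, Re = 1.46×10^5, ε/D = 3.56×10^-6, f = 0.01656, h_2 = f(L/D)V²/2g = 0.4987 m
Pipe 3: V = 5.815 m/s, Re = 3.86×10^5, ε/D = 4.18×10^-4, f = 0.01751, h_3 = f(L/D)V²/2g = 255.7 m
Series → Q common, losses add: H = Σh = 313.5 m

H ≈ 313 m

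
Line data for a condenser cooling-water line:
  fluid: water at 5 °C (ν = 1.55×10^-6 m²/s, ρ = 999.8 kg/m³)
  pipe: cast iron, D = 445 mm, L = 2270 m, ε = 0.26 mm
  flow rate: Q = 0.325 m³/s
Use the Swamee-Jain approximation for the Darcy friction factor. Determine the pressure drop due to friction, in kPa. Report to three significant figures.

V = 4Q/(πD²) = 4·0.325/(π·0.445²) = 2.090 m/s
Re = VD/ν = 2.090·0.445/1.55×10^-6 = 6.00×10^5 → turbulent
ε/D = 0.26/445 = 5.84×10^-4
Swamee-Jain: f = 0.01814
h_f = f(L/D)V²/(2g) = 0.01814·(2270/0.445)·2.090²/(2·9.81) = 20.60 m
Δp = ρg·h_f = 999.8·9.81·20.60 = 202.0 kPa

Δp ≈ 202 kPa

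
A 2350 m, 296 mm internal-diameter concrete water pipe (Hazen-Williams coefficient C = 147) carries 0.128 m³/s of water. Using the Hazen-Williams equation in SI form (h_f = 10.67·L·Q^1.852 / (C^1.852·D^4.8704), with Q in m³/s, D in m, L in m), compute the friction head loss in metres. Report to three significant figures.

h_f ≈ 20.3 m

h_f = 10.67·2350·0.128^1.852 / (147^1.852·0.296^4.8704) = 20.27 m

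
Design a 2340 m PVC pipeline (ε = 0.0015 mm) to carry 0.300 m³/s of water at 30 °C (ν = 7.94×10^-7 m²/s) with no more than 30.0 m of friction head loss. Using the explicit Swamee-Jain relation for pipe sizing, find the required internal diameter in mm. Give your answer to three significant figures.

D ≈ 369 mm

Swamee-Jain (Type III): D = 0.66·[ε^1.25·(LQ²/(gh_f))^4.75 + ν·Q^9.4·(L/(gh_f))^5.2]^0.04
LQ²/(gh_f) = 0.7156; L/(gh_f) = 7.951
Term 1 = ε^1.25·(…)^4.75 = 1.07×10^-8; Term 2 = ν·Q^9.4·(…)^5.2 = 4.64×10^-7
D = 0.66·(1.07×10^-8 + 4.64×10^-7)^0.04 = 0.3687 m = 369 mm
Check: V = 2.81 m/s, Re = 1.30×10^6, f = 0.01122, h_f = 28.7 m ≈ 30.0 m ✓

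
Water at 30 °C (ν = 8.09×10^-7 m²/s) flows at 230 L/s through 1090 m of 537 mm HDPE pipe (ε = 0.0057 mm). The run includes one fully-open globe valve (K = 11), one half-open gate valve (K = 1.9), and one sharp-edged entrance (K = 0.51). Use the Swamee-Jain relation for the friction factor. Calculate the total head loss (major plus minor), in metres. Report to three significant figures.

V = 4Q/(πD²) = 1.016 m/s; V²/2g = 0.05256 m
Re = 6.74×10^5, ε/D = 1.06×10^-5 → f = 0.01262 (Swamee-Jain)
Major: h_f = f(L/D)·V²/2g = 0.01262·2030·0.05256 = 1.347 m
Minor: ΣK = 13.4; h_m = ΣK·V²/2g = 0.7049 m
Total H_L = 1.347 + 0.7049 = 2.052 m

H_L ≈ 2.05 m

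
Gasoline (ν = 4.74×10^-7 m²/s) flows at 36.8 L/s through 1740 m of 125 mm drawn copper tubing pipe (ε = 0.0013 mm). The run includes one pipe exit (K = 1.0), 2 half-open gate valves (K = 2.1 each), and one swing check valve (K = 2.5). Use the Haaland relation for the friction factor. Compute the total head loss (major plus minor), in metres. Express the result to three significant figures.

V = 4Q/(πD²) = 2.999 m/s; V²/2g = 0.4583 m
Re = 7.91×10^5, ε/D = 1.04×10^-5 → f = 0.01222 (Haaland)
Major: h_f = f(L/D)·V²/2g = 0.01222·13920·0.4583 = 77.95 m
Minor: ΣK = 7.70; h_m = ΣK·V²/2g = 3.529 m
Total H_L = 77.95 + 3.529 = 81.47 m

H_L ≈ 81.5 m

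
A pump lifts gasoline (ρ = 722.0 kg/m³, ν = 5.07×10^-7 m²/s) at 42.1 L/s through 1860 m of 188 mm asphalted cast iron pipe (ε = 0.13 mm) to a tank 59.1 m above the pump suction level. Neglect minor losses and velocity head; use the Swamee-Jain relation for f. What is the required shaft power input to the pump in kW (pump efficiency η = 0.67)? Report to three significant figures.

V = 4Q/(πD²) = 1.517 m/s; Re = 5.62×10^5; ε/D = 6.91×10^-4; f = 0.01879
h_f = f(L/D)V²/2g = 21.80 m
Total head H = z + h_f = 59.1 + 21.80 = 80.90 m
P_hyd = ρgQH = 722.0·9.81·0.0421·80.90 = 24.12 kW
P_shaft = P_hyd/η = 24.12/0.67 = 36.00 kW

P_shaft ≈ 36.0 kW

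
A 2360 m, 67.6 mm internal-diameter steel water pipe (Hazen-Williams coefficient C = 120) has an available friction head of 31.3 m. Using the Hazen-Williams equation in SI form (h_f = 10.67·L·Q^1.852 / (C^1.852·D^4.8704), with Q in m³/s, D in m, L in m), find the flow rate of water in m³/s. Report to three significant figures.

Rearranging: Q = [h_f·C^1.852·D^4.8704 / (10.67·L)]^(1/1.852)
Q = [31.3·120^1.852·0.0676^4.8704 / (10.67·2360)]^0.540 = 0.002712 m³/s

Q ≈ 0.00271 m³/s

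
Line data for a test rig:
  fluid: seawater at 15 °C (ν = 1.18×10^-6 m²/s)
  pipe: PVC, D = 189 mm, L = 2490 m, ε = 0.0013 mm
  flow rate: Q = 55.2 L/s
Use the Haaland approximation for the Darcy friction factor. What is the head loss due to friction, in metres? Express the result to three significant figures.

V = 4Q/(πD²) = 4·0.0552/(π·0.189²) = 1.968 m/s
Re = VD/ν = 1.968·0.189/1.18×10^-6 = 3.15×10^5 → turbulent
ε/D = 0.0013/189 = 6.88×10^-6
Haaland: f = 0.01427
h_f = f(L/D)V²/(2g) = 0.01427·(2490/0.189)·1.968²/(2·9.81) = 37.09 m

h_f ≈ 37.1 m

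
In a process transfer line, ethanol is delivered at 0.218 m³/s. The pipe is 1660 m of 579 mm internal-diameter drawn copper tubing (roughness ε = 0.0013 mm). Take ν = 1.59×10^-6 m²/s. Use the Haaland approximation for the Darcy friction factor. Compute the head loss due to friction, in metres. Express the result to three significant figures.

V = 4Q/(πD²) = 4·0.218/(π·0.579²) = 0.8280 m/s
Re = VD/ν = 0.8280·0.579/1.59×10^-6 = 3.02×10^5 → turbulent
ε/D = 0.0013/579 = 2.25×10^-6
Haaland: f = 0.01435
h_f = f(L/D)V²/(2g) = 0.01435·(1660/0.579)·0.8280²/(2·9.81) = 1.437 m

h_f ≈ 1.44 m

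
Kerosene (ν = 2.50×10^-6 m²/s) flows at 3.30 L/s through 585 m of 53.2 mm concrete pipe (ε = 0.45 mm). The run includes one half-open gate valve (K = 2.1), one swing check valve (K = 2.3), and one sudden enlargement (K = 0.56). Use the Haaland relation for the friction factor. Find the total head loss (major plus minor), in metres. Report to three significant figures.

H_L ≈ 47.3 m

V = 4Q/(πD²) = 1.485 m/s; V²/2g = 0.1123 m
Re = 3.16×10^4, ε/D = 0.00846 → f = 0.03781 (Haaland)
Major: h_f = f(L/D)·V²/2g = 0.03781·10996·0.1123 = 46.70 m
Minor: ΣK = 4.96; h_m = ΣK·V²/2g = 0.5572 m
Total H_L = 46.70 + 0.5572 = 47.26 m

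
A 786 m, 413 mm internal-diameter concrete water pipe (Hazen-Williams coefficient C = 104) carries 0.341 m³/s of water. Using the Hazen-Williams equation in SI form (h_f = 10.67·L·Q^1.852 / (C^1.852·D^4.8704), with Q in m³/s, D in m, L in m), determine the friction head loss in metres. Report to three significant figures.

h_f ≈ 15.6 m

h_f = 10.67·786·0.341^1.852 / (104^1.852·0.413^4.8704) = 15.60 m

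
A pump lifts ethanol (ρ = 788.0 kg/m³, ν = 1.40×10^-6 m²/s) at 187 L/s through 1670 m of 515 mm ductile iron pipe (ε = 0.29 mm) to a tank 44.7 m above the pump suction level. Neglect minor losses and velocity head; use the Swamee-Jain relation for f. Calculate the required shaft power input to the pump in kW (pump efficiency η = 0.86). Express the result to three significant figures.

P_shaft ≈ 79.3 kW

V = 4Q/(πD²) = 0.8977 m/s; Re = 3.30×10^5; ε/D = 5.63×10^-4; f = 0.01857
h_f = f(L/D)V²/2g = 2.473 m
Total head H = z + h_f = 44.7 + 2.473 = 47.17 m
P_hyd = ρgQH = 788.0·9.81·0.187·47.17 = 68.19 kW
P_shaft = P_hyd/η = 68.19/0.86 = 79.29 kW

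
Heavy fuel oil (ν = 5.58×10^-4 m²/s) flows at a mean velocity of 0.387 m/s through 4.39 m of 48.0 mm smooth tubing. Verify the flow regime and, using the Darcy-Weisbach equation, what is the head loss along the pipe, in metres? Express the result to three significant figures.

Re = VD/ν = 0.387·0.04800/5.58×10^-4 = 33.3 → laminar (Re < 2300)
f = 64/Re = 1.922
h_f = f(L/D)V²/(2g) = 1.922·(4.39/0.04800)·0.387²/(2·9.81) = 1.342 m

h_f ≈ 1.34 m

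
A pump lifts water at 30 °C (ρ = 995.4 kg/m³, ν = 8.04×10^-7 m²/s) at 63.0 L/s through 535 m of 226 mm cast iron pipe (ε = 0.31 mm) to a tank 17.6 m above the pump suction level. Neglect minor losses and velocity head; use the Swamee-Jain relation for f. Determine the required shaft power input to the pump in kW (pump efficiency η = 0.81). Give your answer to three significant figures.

P_shaft ≈ 18.3 kW

V = 4Q/(πD²) = 1.570 m/s; Re = 4.41×10^5; ε/D = 0.00137; f = 0.02190
h_f = f(L/D)V²/2g = 6.518 m
Total head H = z + h_f = 17.6 + 6.518 = 24.12 m
P_hyd = ρgQH = 995.4·9.81·0.0630·24.12 = 14.84 kW
P_shaft = P_hyd/η = 14.84/0.81 = 18.32 kW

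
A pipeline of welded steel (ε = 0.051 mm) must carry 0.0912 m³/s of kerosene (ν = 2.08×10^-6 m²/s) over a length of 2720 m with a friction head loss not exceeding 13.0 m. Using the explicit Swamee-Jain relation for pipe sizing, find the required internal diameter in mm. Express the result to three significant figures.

D ≈ 305 mm

Swamee-Jain (Type III): D = 0.66·[ε^1.25·(LQ²/(gh_f))^4.75 + ν·Q^9.4·(L/(gh_f))^5.2]^0.04
LQ²/(gh_f) = 0.1774; L/(gh_f) = 21.33
Term 1 = ε^1.25·(…)^4.75 = 1.17×10^-9; Term 2 = ν·Q^9.4·(…)^5.2 = 2.84×10^-9
D = 0.66·(1.17×10^-9 + 2.84×10^-9)^0.04 = 0.3045 m = 305 mm
Check: V = 1.25 m/s, Re = 1.83×10^5, f = 0.01711, h_f = 12.2 m ≈ 13.0 m ✓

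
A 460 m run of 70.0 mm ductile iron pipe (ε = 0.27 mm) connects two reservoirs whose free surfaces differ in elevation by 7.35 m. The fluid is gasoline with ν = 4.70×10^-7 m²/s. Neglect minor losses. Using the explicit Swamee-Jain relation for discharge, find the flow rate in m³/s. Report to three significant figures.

Swamee-Jain (Type II): Q = -0.965·√(gD⁵h_f/L)·ln[ε/(3.7D) + √(3.17ν²L/(gD³h_f))]
√(gD⁵h_f/L) = √(9.81·0.0700⁵·7.35/460) = 5.133×10^-4
ε/(3.7D) = 0.00104; √(3.17ν²L/(gD³h_f)) = 1.14×10^-4
Q = -0.965·5.133×10^-4·ln(0.001157) = 0.003349 m³/s
Check: V = 0.870 m/s, Re = 1.30×10^5, f = 0.02920, h_f = 7.41 m ≈ 7.35 m ✓

Q ≈ 0.00335 m³/s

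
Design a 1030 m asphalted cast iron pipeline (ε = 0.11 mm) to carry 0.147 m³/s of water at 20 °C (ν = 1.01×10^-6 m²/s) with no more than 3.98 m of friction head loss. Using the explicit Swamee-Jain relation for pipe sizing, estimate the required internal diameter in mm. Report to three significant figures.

D ≈ 382 mm

Swamee-Jain (Type III): D = 0.66·[ε^1.25·(LQ²/(gh_f))^4.75 + ν·Q^9.4·(L/(gh_f))^5.2]^0.04
LQ²/(gh_f) = 0.5701; L/(gh_f) = 26.38
Term 1 = ε^1.25·(…)^4.75 = 7.80×10^-7; Term 2 = ν·Q^9.4·(…)^5.2 = 3.70×10^-7
D = 0.66·(7.80×10^-7 + 3.70×10^-7)^0.04 = 0.3819 m = 382 mm
Check: V = 1.28 m/s, Re = 4.85×10^5, f = 0.01631, h_f = 3.69 m ≈ 3.98 m ✓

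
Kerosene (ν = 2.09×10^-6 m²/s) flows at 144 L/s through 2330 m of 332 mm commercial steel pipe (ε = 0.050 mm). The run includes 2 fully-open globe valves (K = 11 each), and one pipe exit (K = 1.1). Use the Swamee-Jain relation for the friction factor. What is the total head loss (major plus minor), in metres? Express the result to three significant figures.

H_L ≈ 19.2 m

V = 4Q/(πD²) = 1.663 m/s; V²/2g = 0.1410 m
Re = 2.64×10^5, ε/D = 1.51×10^-4 → f = 0.01615 (Swamee-Jain)
Major: h_f = f(L/D)·V²/2g = 0.01615·7018·0.1410 = 15.99 m
Minor: ΣK = 23.1; h_m = ΣK·V²/2g = 3.258 m
Total H_L = 15.99 + 3.258 = 19.25 m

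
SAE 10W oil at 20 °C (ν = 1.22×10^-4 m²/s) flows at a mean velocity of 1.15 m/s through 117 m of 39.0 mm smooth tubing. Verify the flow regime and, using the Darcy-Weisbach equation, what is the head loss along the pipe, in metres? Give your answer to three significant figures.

h_f ≈ 35.2 m

Re = VD/ν = 1.15·0.03900/1.22×10^-4 = 368 → laminar (Re < 2300)
f = 64/Re = 0.1741
h_f = f(L/D)V²/(2g) = 0.1741·(117/0.03900)·1.15²/(2·9.81) = 35.20 m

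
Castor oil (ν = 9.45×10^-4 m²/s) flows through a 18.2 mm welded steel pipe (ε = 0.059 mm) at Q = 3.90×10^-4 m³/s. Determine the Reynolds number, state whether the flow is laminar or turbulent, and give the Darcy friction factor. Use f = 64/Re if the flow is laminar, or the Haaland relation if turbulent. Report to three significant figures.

Re ≈ 28.9; laminar; f = 64/Re ≈ 2.22

V = 4Q/(πD²) = 1.499 m/s
Re = VD/ν = 1.499·0.0182/9.45×10^-4 = 28.9
Re < 2300 → laminar → f = 64/Re = 2.217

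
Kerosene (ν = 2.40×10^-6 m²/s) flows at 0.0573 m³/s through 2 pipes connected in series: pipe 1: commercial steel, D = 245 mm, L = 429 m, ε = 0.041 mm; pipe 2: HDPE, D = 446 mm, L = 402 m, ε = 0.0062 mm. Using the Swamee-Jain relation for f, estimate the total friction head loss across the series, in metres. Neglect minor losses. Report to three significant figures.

Pipe 1: V = 1.215 m/s, Re = 1.24×10^5, ε/D = 1.67×10^-4, f = 0.01816, h_1 = f(L/D)V²/2g = 2.394 m
Pipe 2: V = 0.3668 m/s, Re = 6.82×10^4, ε/D = 1.39×10^-5, f = 0.01945, h_2 = f(L/D)V²/2g = 0.1202 m
Series → Q common, losses add: H = Σh = 2.514 m

H ≈ 2.51 m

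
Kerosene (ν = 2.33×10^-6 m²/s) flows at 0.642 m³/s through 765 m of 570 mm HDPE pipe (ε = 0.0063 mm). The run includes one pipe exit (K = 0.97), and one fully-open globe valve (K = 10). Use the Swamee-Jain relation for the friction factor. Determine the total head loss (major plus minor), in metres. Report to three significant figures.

H_L ≈ 9.09 m

V = 4Q/(πD²) = 2.516 m/s; V²/2g = 0.3226 m
Re = 6.15×10^5, ε/D = 1.11×10^-5 → f = 0.01282 (Swamee-Jain)
Major: h_f = f(L/D)·V²/2g = 0.01282·1342·0.3226 = 5.550 m
Minor: ΣK = 11.0; h_m = ΣK·V²/2g = 3.539 m
Total H_L = 5.550 + 3.539 = 9.090 m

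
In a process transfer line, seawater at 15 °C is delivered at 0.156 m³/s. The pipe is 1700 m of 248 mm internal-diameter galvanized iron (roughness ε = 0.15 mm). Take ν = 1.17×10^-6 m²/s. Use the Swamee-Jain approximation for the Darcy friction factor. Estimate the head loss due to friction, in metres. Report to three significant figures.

V = 4Q/(πD²) = 4·0.156/(π·0.248²) = 3.229 m/s
Re = VD/ν = 3.229·0.248/1.17×10^-6 = 6.85×10^5 → turbulent
ε/D = 0.15/248 = 6.05×10^-4
Swamee-Jain: f = 0.01818
h_f = f(L/D)V²/(2g) = 0.01818·(1700/0.248)·3.229²/(2·9.81) = 66.23 m

h_f ≈ 66.2 m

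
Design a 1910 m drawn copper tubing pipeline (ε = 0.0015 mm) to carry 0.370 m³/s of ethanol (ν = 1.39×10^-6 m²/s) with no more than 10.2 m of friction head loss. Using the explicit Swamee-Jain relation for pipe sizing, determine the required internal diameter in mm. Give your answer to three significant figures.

D ≈ 489 mm

Swamee-Jain (Type III): D = 0.66·[ε^1.25·(LQ²/(gh_f))^4.75 + ν·Q^9.4·(L/(gh_f))^5.2]^0.04
LQ²/(gh_f) = 2.613; L/(gh_f) = 19.09
Term 1 = ε^1.25·(…)^4.75 = 5.03×10^-6; Term 2 = ν·Q^9.4·(…)^5.2 = 5.55×10^-4
D = 0.66·(5.03×10^-6 + 5.55×10^-4)^0.04 = 0.4892 m = 489 mm
Check: V = 1.97 m/s, Re = 6.93×10^5, f = 0.01242, h_f = 9.58 m ≈ 10.2 m ✓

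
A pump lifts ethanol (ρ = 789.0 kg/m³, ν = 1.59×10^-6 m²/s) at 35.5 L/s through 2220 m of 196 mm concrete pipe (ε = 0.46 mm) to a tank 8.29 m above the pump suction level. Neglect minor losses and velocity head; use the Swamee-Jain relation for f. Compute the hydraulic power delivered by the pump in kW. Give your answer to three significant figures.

V = 4Q/(πD²) = 1.177 m/s; Re = 1.45×10^5; ε/D = 0.00235; f = 0.02573
h_f = f(L/D)V²/2g = 20.57 m
Total head H = z + h_f = 8.29 + 20.57 = 28.86 m
P_hyd = ρgQH = 789.0·9.81·0.0355·28.86 = 7.929 kW

P_hyd ≈ 7.93 kW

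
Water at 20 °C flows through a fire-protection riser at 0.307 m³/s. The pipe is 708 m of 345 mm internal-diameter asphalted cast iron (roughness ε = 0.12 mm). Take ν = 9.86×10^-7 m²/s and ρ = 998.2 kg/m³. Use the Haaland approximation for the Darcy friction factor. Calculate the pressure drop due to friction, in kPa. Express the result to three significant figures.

Δp ≈ 176 kPa

V = 4Q/(πD²) = 4·0.307/(π·0.345²) = 3.284 m/s
Re = VD/ν = 3.284·0.345/9.86×10^-7 = 1.15×10^6 → turbulent
ε/D = 0.12/345 = 3.48×10^-4
Haaland: f = 0.01595
h_f = f(L/D)V²/(2g) = 0.01595·(708/0.345)·3.284²/(2·9.81) = 17.99 m
Δp = ρg·h_f = 998.2·9.81·17.99 = 176.2 kPa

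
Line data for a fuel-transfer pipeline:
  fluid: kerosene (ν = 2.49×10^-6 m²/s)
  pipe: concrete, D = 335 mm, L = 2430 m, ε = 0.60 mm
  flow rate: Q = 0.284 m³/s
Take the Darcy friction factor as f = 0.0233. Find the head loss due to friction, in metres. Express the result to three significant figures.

h_f ≈ 89.4 m

V = 4Q/(πD²) = 4·0.284/(π·0.335²) = 3.222 m/s
h_f = f(L/D)V²/(2g) = 0.02330·(2430/0.335)·3.222²/(2·9.81) = 89.43 m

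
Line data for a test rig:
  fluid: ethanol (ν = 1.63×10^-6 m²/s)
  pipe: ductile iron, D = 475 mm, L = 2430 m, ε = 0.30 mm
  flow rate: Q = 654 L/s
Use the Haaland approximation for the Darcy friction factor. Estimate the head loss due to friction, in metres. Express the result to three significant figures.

V = 4Q/(πD²) = 4·0.654/(π·0.475²) = 3.691 m/s
Re = VD/ν = 3.691·0.475/1.63×10^-6 = 1.08×10^6 → turbulent
ε/D = 0.30/475 = 6.32×10^-4
Haaland: f = 0.01799
h_f = f(L/D)V²/(2g) = 0.01799·(2430/0.475)·3.691²/(2·9.81) = 63.90 m

h_f ≈ 63.9 m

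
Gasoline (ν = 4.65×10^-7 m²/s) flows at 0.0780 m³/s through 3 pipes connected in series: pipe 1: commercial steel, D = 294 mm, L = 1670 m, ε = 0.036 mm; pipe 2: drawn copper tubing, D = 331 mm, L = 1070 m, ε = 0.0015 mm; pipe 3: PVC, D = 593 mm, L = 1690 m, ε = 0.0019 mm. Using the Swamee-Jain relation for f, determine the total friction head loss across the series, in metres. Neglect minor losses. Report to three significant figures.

H ≈ 7.29 m

Pipe 1: V = 1.149 m/s, Re = 7.26×10^5, ε/D = 1.22×10^-4, f = 0.01419, h_1 = f(L/D)V²/2g = 5.425 m
Pipe 2: V = 0.9065 m/s, Re = 6.45×10^5, ε/D = 4.53×10^-6, f = 0.01260, h_2 = f(L/D)V²/2g = 1.706 m
Pipe 3: V = 0.2824 m/s, Re = 3.60×10^5, ε/D = 3.20×10^-6, f = 0.01394, h_3 = f(L/D)V²/2g = 0.1615 m
Series → Q common, losses add: H = Σh = 7.292 m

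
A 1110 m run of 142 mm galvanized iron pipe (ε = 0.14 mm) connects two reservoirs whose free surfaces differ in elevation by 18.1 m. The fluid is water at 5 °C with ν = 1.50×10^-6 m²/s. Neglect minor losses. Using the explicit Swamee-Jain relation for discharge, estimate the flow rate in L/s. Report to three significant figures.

Swamee-Jain (Type II): Q = -0.965·√(gD⁵h_f/L)·ln[ε/(3.7D) + √(3.17ν²L/(gD³h_f))]
√(gD⁵h_f/L) = √(9.81·0.142⁵·18.1/1110) = 0.003039
ε/(3.7D) = 2.66×10^-4; √(3.17ν²L/(gD³h_f)) = 1.25×10^-4
Q = -0.965·0.003039·ln(3.913×10^-4) = 0.02301 m³/s
Check: V = 1.45 m/s, Re = 1.38×10^5, f = 0.02169, h_f = 18.2 m ≈ 18.1 m ✓

Q ≈ 23.0 L/s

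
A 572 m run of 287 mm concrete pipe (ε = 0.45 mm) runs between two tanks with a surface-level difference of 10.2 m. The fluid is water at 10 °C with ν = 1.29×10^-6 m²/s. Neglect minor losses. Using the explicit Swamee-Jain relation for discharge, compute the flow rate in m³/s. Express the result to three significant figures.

Swamee-Jain (Type II): Q = -0.965·√(gD⁵h_f/L)·ln[ε/(3.7D) + √(3.17ν²L/(gD³h_f))]
√(gD⁵h_f/L) = √(9.81·0.287⁵·10.2/572) = 0.01846
ε/(3.7D) = 4.24×10^-4; √(3.17ν²L/(gD³h_f)) = 3.57×10^-5
Q = -0.965·0.01846·ln(4.595×10^-4) = 0.1369 m³/s
Check: V = 2.12 m/s, Re = 4.71×10^5, f = 0.02256, h_f = 10.3 m ≈ 10.2 m ✓

Q ≈ 0.137 m³/s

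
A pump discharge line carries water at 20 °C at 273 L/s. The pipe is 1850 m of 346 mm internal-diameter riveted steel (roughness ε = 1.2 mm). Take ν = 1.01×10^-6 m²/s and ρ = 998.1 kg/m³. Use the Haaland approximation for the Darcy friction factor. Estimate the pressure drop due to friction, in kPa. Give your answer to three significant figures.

V = 4Q/(πD²) = 4·0.273/(π·0.346²) = 2.903 m/s
Re = VD/ν = 2.903·0.346/1.01×10^-6 = 9.95×10^5 → turbulent
ε/D = 1.2/346 = 0.00347
Haaland: f = 0.02743
h_f = f(L/D)V²/(2g) = 0.02743·(1850/0.346)·2.903²/(2·9.81) = 63.02 m
Δp = ρg·h_f = 998.1·9.81·63.02 = 617.1 kPa

Δp ≈ 617 kPa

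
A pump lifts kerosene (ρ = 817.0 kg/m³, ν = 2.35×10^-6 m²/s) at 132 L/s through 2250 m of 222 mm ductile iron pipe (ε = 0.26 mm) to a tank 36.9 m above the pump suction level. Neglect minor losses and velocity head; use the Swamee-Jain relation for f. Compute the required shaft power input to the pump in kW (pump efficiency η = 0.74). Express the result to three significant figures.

P_shaft ≈ 236 kW

V = 4Q/(πD²) = 3.410 m/s; Re = 3.22×10^5; ε/D = 0.00117; f = 0.02137
h_f = f(L/D)V²/2g = 128.4 m
Total head H = z + h_f = 36.9 + 128.4 = 165.3 m
P_hyd = ρgQH = 817.0·9.81·0.132·165.3 = 174.9 kW
P_shaft = P_hyd/η = 174.9/0.74 = 236.3 kW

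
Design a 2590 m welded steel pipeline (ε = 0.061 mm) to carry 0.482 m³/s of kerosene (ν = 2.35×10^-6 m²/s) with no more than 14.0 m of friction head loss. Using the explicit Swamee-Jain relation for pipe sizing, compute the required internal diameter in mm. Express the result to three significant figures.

Swamee-Jain (Type III): D = 0.66·[ε^1.25·(LQ²/(gh_f))^4.75 + ν·Q^9.4·(L/(gh_f))^5.2]^0.04
LQ²/(gh_f) = 4.381; L/(gh_f) = 18.86
Term 1 = ε^1.25·(…)^4.75 = 0.00602; Term 2 = ν·Q^9.4·(…)^5.2 = 0.0106
D = 0.66·(0.00602 + 0.0106)^0.04 = 0.5602 m = 560 mm
Check: V = 1.96 m/s, Re = 4.66×10^5, f = 0.01469, h_f = 13.2 m ≈ 14.0 m ✓

D ≈ 560 mm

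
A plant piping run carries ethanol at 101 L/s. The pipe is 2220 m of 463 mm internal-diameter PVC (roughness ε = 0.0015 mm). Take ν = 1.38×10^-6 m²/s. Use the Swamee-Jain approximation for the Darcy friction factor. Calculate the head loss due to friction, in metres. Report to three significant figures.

h_f ≈ 1.37 m

V = 4Q/(πD²) = 4·0.101/(π·0.463²) = 0.5999 m/s
Re = VD/ν = 0.5999·0.463/1.38×10^-6 = 2.01×10^5 → turbulent
ε/D = 0.0015/463 = 3.24×10^-6
Swamee-Jain: f = 0.01554
h_f = f(L/D)V²/(2g) = 0.01554·(2220/0.463)·0.5999²/(2·9.81) = 1.367 m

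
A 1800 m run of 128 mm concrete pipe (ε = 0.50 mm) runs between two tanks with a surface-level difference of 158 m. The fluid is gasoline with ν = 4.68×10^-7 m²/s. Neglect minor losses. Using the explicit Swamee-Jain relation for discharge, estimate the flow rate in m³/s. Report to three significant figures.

Swamee-Jain (Type II): Q = -0.965·√(gD⁵h_f/L)·ln[ε/(3.7D) + √(3.17ν²L/(gD³h_f))]
√(gD⁵h_f/L) = √(9.81·0.128⁵·158/1800) = 0.005439
ε/(3.7D) = 0.00106; √(3.17ν²L/(gD³h_f)) = 1.96×10^-5
Q = -0.965·0.005439·ln(0.001075) = 0.03588 m³/s
Check: V = 2.79 m/s, Re = 7.63×10^5, f = 0.02844, h_f = 158 m ≈ 158 m ✓

Q ≈ 0.0359 m³/s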